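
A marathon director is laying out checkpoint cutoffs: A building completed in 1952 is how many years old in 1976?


Birth year: 1952
Current year: 1976
Age = current year - birth year
Age = 1976 - 1952 = 24

24


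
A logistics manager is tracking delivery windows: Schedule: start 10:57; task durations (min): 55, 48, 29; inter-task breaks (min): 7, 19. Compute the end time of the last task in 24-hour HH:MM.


Start: 10:57 = 657 min from midnight
  after task 1 (55 min): 11:52
  after break (7 min): 11:59
  after task 2 (48 min): 12:47
  after break (19 min): 13:06
  after task 3 (29 min): 13:35
Total elapsed: 158 minutes
End time: 13:35

13:35


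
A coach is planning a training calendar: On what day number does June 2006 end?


Month: June
Year: 2006
June is a 30-day month
Total: 30 days

30


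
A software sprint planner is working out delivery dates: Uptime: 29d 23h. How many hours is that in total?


Days: 29
Extra hours: 23
Hours per day: 24
Days to hours: 29 x 24 = 696
Total: 696 + 23 = 719

719


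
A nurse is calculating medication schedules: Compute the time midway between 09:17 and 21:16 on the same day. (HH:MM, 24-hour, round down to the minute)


Start time: 09:17 = 557 minutes from midnight
End time: 21:16 = 1276 minutes from midnight
Sum: 557 + 1276 = 1833
Midpoint: 1833 / 2 = 916 minutes
Convert: 916 / 60 = 15 hours, 16 minutes
Result: 15:16

15:16


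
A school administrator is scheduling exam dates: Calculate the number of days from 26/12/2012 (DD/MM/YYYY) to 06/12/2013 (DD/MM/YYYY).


Start date: 2012-12-26
End date: 2013-12-06
Dec 2012: +6 days
Jan 2013: +31 days
Feb 2013: +28 days
... (10 more months)
Total: 345 days

345


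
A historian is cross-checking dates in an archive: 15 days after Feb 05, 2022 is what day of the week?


Start: 2022-02-05 (Saturday)
Step 1 - find target date: add 15 days
  2022-02-05 + 15 days = 2022-02-20
Step 2 - day of week:
  15 mod 7 = 1
  Saturday + 1 days -> Sunday
Result: Sunday (2022-02-20)

Sunday


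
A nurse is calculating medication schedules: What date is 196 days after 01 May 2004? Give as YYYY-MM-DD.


Start: 2004-05-01
Adding 196 days
Days remaining in May: 30
After May: 166 days still to add
June 2004: 30 days, 136 remaining
July 2004: 31 days, 105 remaining
August 2004: 31 days, 74 remaining
September 2004: 30 days, 44 remaining
Result: 2004-11-13

2004-11-13


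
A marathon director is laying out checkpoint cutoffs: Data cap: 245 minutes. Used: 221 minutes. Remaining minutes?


Total budget: 245 minutes
Time used: 221 minutes
Remaining: 245 - 221 = 24 minutes
Percent used: 90.2%
Percent remaining: 9.8%

24


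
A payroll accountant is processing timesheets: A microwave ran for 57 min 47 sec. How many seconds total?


Minutes: 57
Extra seconds: 47
Seconds per minute: 60
Minutes to seconds: 57 x 60 = 3420
Total: 3420 + 47 = 3467

3467


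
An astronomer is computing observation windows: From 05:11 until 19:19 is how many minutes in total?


Start time: 05:11 = 311 minutes from midnight
End time: 19:19 = 1159 minutes from midnight
Difference: 1159 - 311 = 848 minutes
That is 14 hours and 8 minutes

848


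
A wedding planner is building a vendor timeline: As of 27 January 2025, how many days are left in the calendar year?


Start: January 27, 2025
End: December 31, 2025
Days left in January: 4
February: 28
March: 31
April: 30
May: 31
... plus remaining months
Sum of remaining months: 334
Total: 4 + 334 = 338

338


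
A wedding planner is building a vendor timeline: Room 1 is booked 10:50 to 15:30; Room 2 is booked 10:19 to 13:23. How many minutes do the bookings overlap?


Interval A: [650, 930] minutes from midnight
Interval B: [619, 803] minutes from midnight
Overlap start = max(650, 619) = 650
Overlap end = min(930, 803) = 803
Overlap = 803 - 650 = 153 minutes

153


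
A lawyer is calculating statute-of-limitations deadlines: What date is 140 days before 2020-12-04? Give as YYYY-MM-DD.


Start: 2020-12-04
Subtracting 140 days
Days already passed in December: 4
After going back through December: 136 more days to subtract
November 2020: 30 days, 106 remaining
October 2020: 31 days, 75 remaining
September 2020: 30 days, 45 remaining
August 2020: 31 days, 14 remaining
Result: 2020-07-17

2020-07-17


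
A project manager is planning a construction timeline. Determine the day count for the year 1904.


Year: 1904
Check leap year rules:
Divisible by 4? Yes
Divisible by 100? No
1904 is a leap year
Days: 366

366


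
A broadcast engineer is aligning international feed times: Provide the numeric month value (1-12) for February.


Calendar month order:
1. January
2. February <--
3. March
February is month number 2

2


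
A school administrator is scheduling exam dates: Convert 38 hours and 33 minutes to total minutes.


Hours: 38
Extra minutes: 33
Minutes per hour: 60
Hours to minutes: 38 x 60 = 2280
Total: 2280 + 33 = 2313

2313


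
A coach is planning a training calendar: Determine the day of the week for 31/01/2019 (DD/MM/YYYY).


Date: 2019-01-31
January 1, 2019 is a Tuesday
Day of year: 31
Offset from Jan 1: 30 days
30 mod 7 = 2
Result: Thursday

Thursday


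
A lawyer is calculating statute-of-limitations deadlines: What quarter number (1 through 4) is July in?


Month: July (month 7)
Q1: January-March (months 1-3)
Q2: April-June (months 4-6)
Q3: July-September (months 7-9)
Q4: October-December (months 10-12)
Month 7 falls in Q3

3


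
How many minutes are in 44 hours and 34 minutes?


Hours: 44
Minutes: 34
Convert hours to minutes: 44 x 60 = 2640
Add remaining minutes: 2640 + 34 = 2674

2674


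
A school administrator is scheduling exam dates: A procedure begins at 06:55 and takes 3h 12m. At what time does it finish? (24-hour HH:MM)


Start time: 06:55
Adding: 3 hours 12 minutes
Minutes: 55 + 12 = 67
Minute overflow: 67 >= 60, so carry 1 hour, minutes = 7
Hours: 6 + 3 + 1 = 10
Result: 10:07

10:07


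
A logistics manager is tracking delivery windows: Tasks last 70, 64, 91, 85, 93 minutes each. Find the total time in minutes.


Durations: 70, 64, 91, 85, 93
Running sum: 70
+ 64 = 134
+ 91 = 225
+ 85 = 310
+ 93 = 403
Total duration: 403 minutes
That is 6 hours and 43 minutes

403


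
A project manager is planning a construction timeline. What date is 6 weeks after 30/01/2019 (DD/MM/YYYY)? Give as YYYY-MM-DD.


Start: 2019-01-30
Weeks to add: 6
Convert to days: 6 x 7 = 42 days
Add 42 days to 2019-01-30
Result: 2019-03-13

2019-03-13


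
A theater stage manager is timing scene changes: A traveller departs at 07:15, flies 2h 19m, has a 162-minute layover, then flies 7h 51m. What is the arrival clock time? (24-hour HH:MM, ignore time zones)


Depart: 07:15
Leg 1: +139 min -> 09:34
Layover: +162 min -> 12:16
Leg 2: +471 min -> 20:07
Total travel: 772 minutes = 12h 52m
Arrival: 20:07

20:07


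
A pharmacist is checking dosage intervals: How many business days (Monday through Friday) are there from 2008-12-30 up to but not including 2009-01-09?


Start: 2008-12-30 (Tuesday)
End (exclusive): 2009-01-09 (Friday)
Total calendar days: 10
Full weeks: 10 // 7 = 1 -> 5 weekdays
Remaining 3 days starting on Tuesday:
  Tue(w), Wed(w), Thu(w) -> 3 weekdays
Total business days: 5 + 3 = 8

8


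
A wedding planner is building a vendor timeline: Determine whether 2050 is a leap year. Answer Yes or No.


Year: 2050
Divisible by 4? 2050 / 4 = 512.5 -> No
Not divisible by 4, so NOT a leap year

No


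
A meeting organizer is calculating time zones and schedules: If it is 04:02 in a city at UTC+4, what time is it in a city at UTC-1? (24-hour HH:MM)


Local time: 04:02 at UTC+4 (offset 4h)
Target zone: UTC-1 (offset -1h)
Difference: -1 - (4) = -5 hours
Calculation: 4 + (-5) = -1
Wraparound: (-1) mod 24 = 23
Result: 23:02

23:02


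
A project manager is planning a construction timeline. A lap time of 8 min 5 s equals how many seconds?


Minutes: 8
Seconds: 5
Convert minutes to seconds: 8 x 60 = 480
Add remaining seconds: 480 + 5 = 485

485


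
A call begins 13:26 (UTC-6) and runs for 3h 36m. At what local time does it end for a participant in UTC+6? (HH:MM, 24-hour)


Start: 13:26 in UTC-6
Step 1 - add duration:
  minutes: 26 + 36 = 62 (carry 1h)
  hours: 13 + 3 + 1 = 17
  end in UTC-6: 17:02
Step 2 - convert UTC-6 -> UTC+6:
  offset difference: 6 - (-6) = 12 hours
  17 + (12) = 29 -> mod 24 = 5
Result: 05:02 in UTC+6

05:02


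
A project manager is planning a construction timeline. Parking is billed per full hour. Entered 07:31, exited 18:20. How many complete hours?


Start: 07:31
End: 18:20
Hour difference: 18 - 7 = 11 hours
Minute difference: 20 - 31 = -11 minutes
Total minutes: 649
Complete hours: 649 / 60 = 10 (remainder 49)

10


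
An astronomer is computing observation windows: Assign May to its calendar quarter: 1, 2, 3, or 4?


Month: May (month 5)
Q1: January-March (months 1-3)
Q2: April-June (months 4-6)
Q3: July-September (months 7-9)
Q4: October-December (months 10-12)
Month 5 falls in Q2

2


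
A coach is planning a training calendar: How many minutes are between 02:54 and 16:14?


Start time: 02:54 = 174 minutes from midnight
End time: 16:14 = 974 minutes from midnight
Difference: 974 - 174 = 800 minutes
That is 13 hours and 20 minutes

800


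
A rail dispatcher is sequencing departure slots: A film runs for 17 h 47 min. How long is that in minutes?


Hours: 17
Minutes: 47
Convert hours to minutes: 17 x 60 = 1020
Add remaining minutes: 1020 + 47 = 1067

1067


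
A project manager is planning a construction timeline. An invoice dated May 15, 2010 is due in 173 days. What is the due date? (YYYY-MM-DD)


Start: 2010-05-15
Adding 173 days
Days remaining in May: 16
After May: 157 days still to add
June 2010: 30 days, 127 remaining
July 2010: 31 days, 96 remaining
August 2010: 31 days, 65 remaining
September 2010: 30 days, 35 remaining
Result: 2010-11-04

2010-11-04


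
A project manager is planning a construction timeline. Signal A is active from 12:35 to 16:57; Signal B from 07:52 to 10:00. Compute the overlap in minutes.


Interval A: [755, 1017] minutes from midnight
Interval B: [472, 600] minutes from midnight
Overlap start = max(755, 472) = 755
Overlap end = min(1017, 600) = 600
End <= start, so the intervals do not overlap: 0 minutes

0


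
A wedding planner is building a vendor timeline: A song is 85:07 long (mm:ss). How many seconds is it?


Minutes: 85
Extra seconds: 7
Seconds per minute: 60
Minutes to seconds: 85 x 60 = 5100
Total: 5100 + 7 = 5107

5107


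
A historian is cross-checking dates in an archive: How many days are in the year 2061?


Year: 2061
Check leap year rules:
Divisible by 4? No
2061 is not a leap year
Days: 365

365


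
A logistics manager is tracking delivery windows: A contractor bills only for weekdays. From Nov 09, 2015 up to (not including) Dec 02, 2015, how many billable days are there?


Start: 2015-11-09 (Monday)
End (exclusive): 2015-12-02 (Wednesday)
Total calendar days: 23
Full weeks: 23 // 7 = 3 -> 15 weekdays
Remaining 2 days starting on Monday:
  Mon(w), Tue(w) -> 2 weekdays
Total business days: 15 + 2 = 17

17


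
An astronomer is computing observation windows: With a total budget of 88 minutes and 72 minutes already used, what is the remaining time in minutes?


Total budget: 88 minutes
Time used: 72 minutes
Remaining: 88 - 72 = 16 minutes
Percent used: 81.8%
Percent remaining: 18.2%

16


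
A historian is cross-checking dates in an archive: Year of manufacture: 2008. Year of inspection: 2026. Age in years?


Birth year: 2008
Current year: 2026
Age = current year - birth year
Age = 2026 - 2008 = 18

18


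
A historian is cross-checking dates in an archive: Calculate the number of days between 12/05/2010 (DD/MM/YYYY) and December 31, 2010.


Start: May 12, 2010
End: December 31, 2010
Days left in May: 19
June: 30
July: 31
August: 31
September: 30
... plus remaining months
Sum of remaining months: 214
Total: 19 + 214 = 233

233


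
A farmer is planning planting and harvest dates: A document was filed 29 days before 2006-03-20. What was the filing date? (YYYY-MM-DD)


Start: 2006-03-20
Subtracting 29 days
Days already passed in March: 20
After going back through March: 9 more days to subtract
February 2006 has 28 days, need 9
Result: 2006-02-19

2006-02-19


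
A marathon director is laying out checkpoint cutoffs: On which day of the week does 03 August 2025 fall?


Date: 2025-08-03
January 1, 2025 is a Wednesday
Day of year: 215
Offset from Jan 1: 214 days
214 mod 7 = 4
Result: Sunday

Sunday


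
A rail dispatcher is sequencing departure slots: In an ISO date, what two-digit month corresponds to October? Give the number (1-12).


Calendar month order:
9. September
10. October <--
11. November
October is month number 10

10


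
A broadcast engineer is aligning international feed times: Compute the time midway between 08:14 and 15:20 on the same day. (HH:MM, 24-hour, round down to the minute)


Start time: 08:14 = 494 minutes from midnight
End time: 15:20 = 920 minutes from midnight
Sum: 494 + 920 = 1414
Midpoint: 1414 / 2 = 707 minutes
Convert: 707 / 60 = 11 hours, 47 minutes
Result: 11:47

11:47


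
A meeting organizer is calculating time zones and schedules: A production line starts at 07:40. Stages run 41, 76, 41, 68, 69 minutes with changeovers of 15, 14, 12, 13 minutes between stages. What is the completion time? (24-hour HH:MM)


Start: 07:40 = 460 min from midnight
  after task 1 (41 min): 08:21
  after break (15 min): 08:36
  after task 2 (76 min): 09:52
  after break (14 min): 10:06
  after task 3 (41 min): 10:47
  after break (12 min): 10:59
  after task 4 (68 min): 12:07
  after break (13 min): 12:20
  after task 5 (69 min): 13:29
Total elapsed: 349 minutes
End time: 13:29

13:29


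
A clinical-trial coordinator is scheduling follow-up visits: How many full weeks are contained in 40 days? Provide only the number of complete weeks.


Total days: 40
Days per week: 7
Division: 40 / 7 = 5 remainder 5
Complete weeks: 5
Remaining days: 5

5


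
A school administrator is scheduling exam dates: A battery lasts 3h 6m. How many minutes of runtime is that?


Hours: 3
Extra minutes: 6
Minutes per hour: 60
Hours to minutes: 3 x 60 = 180
Total: 180 + 6 = 186

186


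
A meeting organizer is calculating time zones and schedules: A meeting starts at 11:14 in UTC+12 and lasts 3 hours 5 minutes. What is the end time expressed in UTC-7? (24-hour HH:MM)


Start: 11:14 in UTC+12
Step 1 - add duration:
  minutes: 14 + 5 = 19
  hours: 11 + 3 + 0 = 14
  end in UTC+12: 14:19
Step 2 - convert UTC+12 -> UTC-7:
  offset difference: -7 - (12) = -19 hours
  14 + (-19) = -5 -> mod 24 = 19
Result: 19:19 in UTC-7

19:19


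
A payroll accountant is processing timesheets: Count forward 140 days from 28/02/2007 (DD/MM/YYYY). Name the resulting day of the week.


Start: 2007-02-28 (Wednesday)
Step 1 - find target date: add 140 days
  2007-02-28 + 140 days = 2007-07-18
Step 2 - day of week:
  140 mod 7 = 0
  Wednesday + 0 days -> Wednesday
Result: Wednesday (2007-07-18)

Wednesday


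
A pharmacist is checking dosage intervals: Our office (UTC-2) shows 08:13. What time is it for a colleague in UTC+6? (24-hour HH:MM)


Local time: 08:13 at UTC-2 (offset -2h)
Target zone: UTC+6 (offset 6h)
Difference: 6 - (-2) = 8 hours
Calculation: 8 + (8) = 16
Result: 16:13

16:13


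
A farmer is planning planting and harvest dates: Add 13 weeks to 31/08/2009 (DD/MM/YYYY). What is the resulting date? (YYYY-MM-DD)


Start: 2009-08-31
Weeks to add: 13
Convert to days: 13 x 7 = 91 days
Add 91 days to 2009-08-31
Result: 2009-11-30

2009-11-30


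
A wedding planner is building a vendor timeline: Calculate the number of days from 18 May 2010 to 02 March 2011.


Start date: 2010-05-18
End date: 2011-03-02
May 2010: +14 days
Jun 2010: +30 days
Jul 2010: +31 days
... (8 more months)
Total: 288 days

288


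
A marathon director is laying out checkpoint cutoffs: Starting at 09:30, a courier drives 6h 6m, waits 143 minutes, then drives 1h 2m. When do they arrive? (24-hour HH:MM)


Depart: 09:30
Leg 1: +366 min -> 15:36
Layover: +143 min -> 17:59
Leg 2: +62 min -> 19:01
Total travel: 571 minutes = 9h 31m
Arrival: 19:01

19:01


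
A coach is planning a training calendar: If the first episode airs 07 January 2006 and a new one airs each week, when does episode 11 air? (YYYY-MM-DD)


First occurrence: 2006-01-07 (occurrence 1)
Each occurrence is 7 days after the previous.
Occurrence 11 is 10 weeks after the first.
10 weeks = 70 days
2006-01-07 + 70 days = 2006-03-18

2006-03-18


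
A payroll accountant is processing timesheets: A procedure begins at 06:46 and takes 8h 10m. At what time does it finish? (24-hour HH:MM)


Start time: 06:46
Adding: 8 hours 10 minutes
Minutes: 46 + 10 = 56
Hours: 6 + 8 + 0 = 14
Result: 14:56

14:56


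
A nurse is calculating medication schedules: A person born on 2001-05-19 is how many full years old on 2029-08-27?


Birth: 2001-05-19
Reference: 2029-08-27
Year difference: 2029 - 2001 = 28
Has birthday (05-19) occurred by 08-27? Yes
Age in full years: 28

28


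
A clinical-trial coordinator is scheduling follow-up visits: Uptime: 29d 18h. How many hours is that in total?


Days: 29
Extra hours: 18
Hours per day: 24
Days to hours: 29 x 24 = 696
Total: 696 + 18 = 714

714


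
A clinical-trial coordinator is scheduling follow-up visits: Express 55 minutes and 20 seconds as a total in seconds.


Minutes: 55
Seconds: 20
Convert minutes to seconds: 55 x 60 = 3300
Add remaining seconds: 3300 + 20 = 3320

3320


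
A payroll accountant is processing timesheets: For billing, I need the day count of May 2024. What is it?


Month: May
Year: 2024
May is a 31-day month
Total: 31 days

31


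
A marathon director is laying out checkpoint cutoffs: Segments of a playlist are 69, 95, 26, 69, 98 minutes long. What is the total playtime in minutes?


Durations: 69, 95, 26, 69, 98
Running sum: 69
+ 95 = 164
+ 26 = 190
+ 69 = 259
+ 98 = 357
Total duration: 357 minutes
That is 5 hours and 57 minutes

357


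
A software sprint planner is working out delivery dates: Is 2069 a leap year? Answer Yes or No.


Year: 2069
Divisible by 4? 2069 / 4 = 517.25 -> No
Not divisible by 4, so NOT a leap year

No


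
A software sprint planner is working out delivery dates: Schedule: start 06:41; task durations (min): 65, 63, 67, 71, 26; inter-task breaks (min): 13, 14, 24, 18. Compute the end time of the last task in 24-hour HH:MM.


Start: 06:41 = 401 min from midnight
  after task 1 (65 min): 07:46
  after break (13 min): 07:59
  after task 2 (63 min): 09:02
  after break (14 min): 09:16
  after task 3 (67 min): 10:23
  after break (24 min): 10:47
  after task 4 (71 min): 11:58
  after break (18 min): 12:16
  after task 5 (26 min): 12:42
Total elapsed: 361 minutes
End time: 12:42

12:42


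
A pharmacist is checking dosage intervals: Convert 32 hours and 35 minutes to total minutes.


Hours: 32
Minutes: 35
Convert hours to minutes: 32 x 60 = 1920
Add remaining minutes: 1920 + 35 = 1955

1955


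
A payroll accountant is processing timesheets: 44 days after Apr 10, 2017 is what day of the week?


Start: 2017-04-10 (Monday)
Step 1 - find target date: add 44 days
  2017-04-10 + 44 days = 2017-05-24
Step 2 - day of week:
  44 mod 7 = 2
  Monday + 2 days -> Wednesday
Result: Wednesday (2017-05-24)

Wednesday


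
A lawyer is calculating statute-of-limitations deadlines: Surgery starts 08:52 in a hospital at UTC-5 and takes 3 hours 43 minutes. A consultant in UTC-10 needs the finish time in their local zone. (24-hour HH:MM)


Start: 08:52 in UTC-5
Step 1 - add duration:
  minutes: 52 + 43 = 95 (carry 1h)
  hours: 8 + 3 + 1 = 12
  end in UTC-5: 12:35
Step 2 - convert UTC-5 -> UTC-10:
  offset difference: -10 - (-5) = -5 hours
  12 + (-5) = 7 -> mod 24 = 7
Result: 07:35 in UTC-10

07:35


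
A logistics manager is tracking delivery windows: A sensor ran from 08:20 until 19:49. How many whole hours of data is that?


Start: 08:20
End: 19:49
Hour difference: 19 - 8 = 11 hours
Minute difference: 49 - 20 = 29 minutes
Total minutes: 689
Complete hours: 689 / 60 = 11 (remainder 29)

11


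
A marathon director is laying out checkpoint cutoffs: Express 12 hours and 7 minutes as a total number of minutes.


Hours: 12
Extra minutes: 7
Minutes per hour: 60
Hours to minutes: 12 x 60 = 720
Total: 720 + 7 = 727

727


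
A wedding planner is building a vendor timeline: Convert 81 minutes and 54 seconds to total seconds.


Minutes: 81
Extra seconds: 54
Seconds per minute: 60
Minutes to seconds: 81 x 60 = 4860
Total: 4860 + 54 = 4914

4914


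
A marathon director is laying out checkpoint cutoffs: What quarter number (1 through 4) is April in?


Month: April (month 4)
Q1: January-March (months 1-3)
Q2: April-June (months 4-6)
Q3: July-September (months 7-9)
Q4: October-December (months 10-12)
Month 4 falls in Q2

2


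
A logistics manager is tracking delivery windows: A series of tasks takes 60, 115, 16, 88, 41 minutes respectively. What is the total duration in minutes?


Durations: 60, 115, 16, 88, 41
Running sum: 60
+ 115 = 175
+ 16 = 191
+ 88 = 279
+ 41 = 320
Total duration: 320 minutes
That is 5 hours and 20 minutes

320


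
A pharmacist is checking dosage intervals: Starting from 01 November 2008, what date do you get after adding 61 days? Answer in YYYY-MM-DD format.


Start: 2008-11-01
Adding 61 days
Days remaining in November: 29
After November: 32 days still to add
December 2008: 31 days, 1 remaining
January 2009 has 31 days, need 1
Result: 2009-01-01

2009-01-01


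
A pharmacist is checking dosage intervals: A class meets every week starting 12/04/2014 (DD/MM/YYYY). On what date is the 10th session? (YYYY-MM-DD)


First occurrence: 2014-04-12 (occurrence 1)
Each occurrence is 7 days after the previous.
Occurrence 10 is 9 weeks after the first.
9 weeks = 63 days
2014-04-12 + 63 days = 2014-06-14

2014-06-14


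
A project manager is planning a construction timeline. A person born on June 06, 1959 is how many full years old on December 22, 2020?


Birth: 1959-06-06
Reference: 2020-12-22
Year difference: 2020 - 1959 = 61
Has birthday (06-06) occurred by 12-22? Yes
Age in full years: 61

61


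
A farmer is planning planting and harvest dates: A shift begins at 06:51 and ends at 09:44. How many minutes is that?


Start time: 06:51 = 411 minutes from midnight
End time: 09:44 = 584 minutes from midnight
Difference: 584 - 411 = 173 minutes
That is 2 hours and 53 minutes

173


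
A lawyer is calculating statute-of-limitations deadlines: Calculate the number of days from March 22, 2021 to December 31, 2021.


Start date: 2021-03-22
End date: 2021-12-31
Mar 2021: +10 days
Apr 2021: +30 days
May 2021: +31 days
... (7 more months)
Total: 284 days

284


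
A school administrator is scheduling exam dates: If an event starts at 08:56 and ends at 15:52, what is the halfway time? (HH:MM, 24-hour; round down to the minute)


Start time: 08:56 = 536 minutes from midnight
End time: 15:52 = 952 minutes from midnight
Sum: 536 + 952 = 1488
Midpoint: 1488 / 2 = 744 minutes
Convert: 744 / 60 = 12 hours, 24 minutes
Result: 12:24

12:24


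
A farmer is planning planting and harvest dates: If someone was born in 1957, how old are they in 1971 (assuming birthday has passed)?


Birth year: 1957
Current year: 1971
Age = current year - birth year
Age = 1971 - 1957 = 14

14


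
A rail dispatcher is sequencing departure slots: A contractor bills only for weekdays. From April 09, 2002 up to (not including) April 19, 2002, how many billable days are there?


Start: 2002-04-09 (Tuesday)
End (exclusive): 2002-04-19 (Friday)
Total calendar days: 10
Full weeks: 10 // 7 = 1 -> 5 weekdays
Remaining 3 days starting on Tuesday:
  Tue(w), Wed(w), Thu(w) -> 3 weekdays
Total business days: 5 + 3 = 8

8


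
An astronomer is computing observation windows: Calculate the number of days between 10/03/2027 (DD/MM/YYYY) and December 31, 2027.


Start: March 10, 2027
End: December 31, 2027
Days left in March: 21
April: 30
May: 31
June: 30
July: 31
... plus remaining months
Sum of remaining months: 275
Total: 21 + 275 = 296

296


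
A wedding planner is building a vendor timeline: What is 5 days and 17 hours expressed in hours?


Days: 5
Extra hours: 17
Hours per day: 24
Days to hours: 5 x 24 = 120
Total: 120 + 17 = 137

137


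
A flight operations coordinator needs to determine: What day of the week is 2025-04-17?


Date: 2025-04-17
January 1, 2025 is a Wednesday
Day of year: 107
Offset from Jan 1: 106 days
106 mod 7 = 1
Result: Thursday

Thursday


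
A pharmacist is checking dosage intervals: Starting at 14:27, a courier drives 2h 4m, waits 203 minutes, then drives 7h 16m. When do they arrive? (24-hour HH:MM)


Depart: 14:27
Leg 1: +124 min -> 16:31
Layover: +203 min -> 19:54
Leg 2: +436 min -> 03:10
Total travel: 763 minutes = 12h 43m
Arrival: 03:10

03:10


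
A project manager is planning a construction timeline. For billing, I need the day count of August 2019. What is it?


Month: August
Year: 2019
August is a 31-day month
Total: 31 days

31


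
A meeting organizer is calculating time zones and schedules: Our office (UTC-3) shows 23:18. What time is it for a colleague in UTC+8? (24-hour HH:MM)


Local time: 23:18 at UTC-3 (offset -3h)
Target zone: UTC+8 (offset 8h)
Difference: 8 - (-3) = 11 hours
Calculation: 23 + (11) = 34
Wraparound: (34) mod 24 = 10
Result: 10:18

10:18


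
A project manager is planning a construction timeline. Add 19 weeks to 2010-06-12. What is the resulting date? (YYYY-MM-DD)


Start: 2010-06-12
Weeks to add: 19
Convert to days: 19 x 7 = 133 days
Add 133 days to 2010-06-12
Result: 2010-10-23

2010-10-23


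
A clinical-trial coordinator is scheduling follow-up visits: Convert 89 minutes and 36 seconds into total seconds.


Minutes: 89
Seconds: 36
Convert minutes to seconds: 89 x 60 = 5340
Add remaining seconds: 5340 + 36 = 5376

5376


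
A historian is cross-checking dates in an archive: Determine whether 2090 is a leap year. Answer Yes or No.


Year: 2090
Divisible by 4? 2090 / 4 = 522.5 -> No
Not divisible by 4, so NOT a leap year

No


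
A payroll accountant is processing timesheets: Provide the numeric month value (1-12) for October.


Calendar month order:
9. September
10. October <--
11. November
October is month number 10

10


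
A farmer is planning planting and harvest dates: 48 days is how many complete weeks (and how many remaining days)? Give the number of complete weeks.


Total days: 48
Days per week: 7
Division: 48 / 7 = 6 remainder 6
Complete weeks: 6
Remaining days: 6

6


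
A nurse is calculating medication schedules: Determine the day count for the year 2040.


Year: 2040
Check leap year rules:
Divisible by 4? Yes
Divisible by 100? No
2040 is a leap year
Days: 366

366


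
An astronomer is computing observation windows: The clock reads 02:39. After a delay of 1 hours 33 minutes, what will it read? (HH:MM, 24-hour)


Start time: 02:39
Adding: 1 hours 33 minutes
Minutes: 39 + 33 = 72
Minute overflow: 72 >= 60, so carry 1 hour, minutes = 12
Hours: 2 + 1 + 1 = 4
Result: 04:12

04:12


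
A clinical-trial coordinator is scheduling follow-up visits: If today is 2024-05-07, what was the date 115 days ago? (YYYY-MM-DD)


Start: 2024-05-07
Subtracting 115 days
Days already passed in May: 7
After going back through May: 108 more days to subtract
April 2024: 30 days, 78 remaining
March 2024: 31 days, 47 remaining
February 2024: 29 days, 18 remaining
January 2024 has 31 days, need 18
Result: 2024-01-13

2024-01-13


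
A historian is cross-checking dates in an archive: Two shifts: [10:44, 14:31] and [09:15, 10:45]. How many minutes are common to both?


Interval A: [644, 871] minutes from midnight
Interval B: [555, 645] minutes from midnight
Overlap start = max(644, 555) = 644
Overlap end = min(871, 645) = 645
Overlap = 645 - 644 = 1 minutes

1


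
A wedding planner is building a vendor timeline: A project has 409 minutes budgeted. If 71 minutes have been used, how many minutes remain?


Total budget: 409 minutes
Time used: 71 minutes
Remaining: 409 - 71 = 338 minutes
Percent used: 17.4%
Percent remaining: 82.6%

338


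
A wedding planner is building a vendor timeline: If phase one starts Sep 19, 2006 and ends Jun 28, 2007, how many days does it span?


Start date: 2006-09-19
End date: 2007-06-28
Sep 2006: +12 days
Oct 2006: +31 days
Nov 2006: +30 days
... (7 more months)
Total: 282 days

282


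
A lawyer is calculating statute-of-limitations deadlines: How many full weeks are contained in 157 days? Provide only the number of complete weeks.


Total days: 157
Days per week: 7
Division: 157 / 7 = 22 remainder 3
Complete weeks: 22
Remaining days: 3

22


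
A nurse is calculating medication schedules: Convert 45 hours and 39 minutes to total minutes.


Hours: 45
Extra minutes: 39
Minutes per hour: 60
Hours to minutes: 45 x 60 = 2700
Total: 2700 + 39 = 2739

2739


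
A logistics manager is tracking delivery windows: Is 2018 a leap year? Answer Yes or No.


Year: 2018
Divisible by 4? 2018 / 4 = 504.5 -> No
Not divisible by 4, so NOT a leap year

No


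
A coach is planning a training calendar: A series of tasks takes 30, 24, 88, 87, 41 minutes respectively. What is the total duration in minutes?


Durations: 30, 24, 88, 87, 41
Running sum: 30
+ 24 = 54
+ 88 = 142
+ 87 = 229
+ 41 = 270
Total duration: 270 minutes
That is 4 hours and 30 minutes

270


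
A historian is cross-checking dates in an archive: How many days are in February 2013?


Month: February
Year: 2013
2013 is not a leap year
February has 28 days
Total: 28 days

28


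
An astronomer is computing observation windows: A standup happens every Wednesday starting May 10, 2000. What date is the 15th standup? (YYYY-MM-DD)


First occurrence: 2000-05-10 (occurrence 1)
Each occurrence is 7 days after the previous.
Occurrence 15 is 14 weeks after the first.
14 weeks = 98 days
2000-05-10 + 98 days = 2000-08-16

2000-08-16


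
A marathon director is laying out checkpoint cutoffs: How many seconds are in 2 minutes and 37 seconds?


Minutes: 2
Extra seconds: 37
Seconds per minute: 60
Minutes to seconds: 2 x 60 = 120
Total: 120 + 37 = 157

157


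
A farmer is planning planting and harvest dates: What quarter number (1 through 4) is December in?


Month: December (month 12)
Q1: January-March (months 1-3)
Q2: April-June (months 4-6)
Q3: July-September (months 7-9)
Q4: October-December (months 10-12)
Month 12 falls in Q4

4


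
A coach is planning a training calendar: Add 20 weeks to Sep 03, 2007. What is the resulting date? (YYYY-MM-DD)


Start: 2007-09-03
Weeks to add: 20
Convert to days: 20 x 7 = 140 days
Add 140 days to 2007-09-03
Result: 2008-01-21

2008-01-21


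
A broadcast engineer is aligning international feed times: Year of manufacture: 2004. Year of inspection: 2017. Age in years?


Birth year: 2004
Current year: 2017
Age = current year - birth year
Age = 2017 - 2004 = 13

13


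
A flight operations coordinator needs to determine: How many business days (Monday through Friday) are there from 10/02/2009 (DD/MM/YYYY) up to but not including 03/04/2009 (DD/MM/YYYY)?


Start: 2009-02-10 (Tuesday)
End (exclusive): 2009-04-03 (Friday)
Total calendar days: 52
Full weeks: 52 // 7 = 7 -> 35 weekdays
Remaining 3 days starting on Tuesday:
  Tue(w), Wed(w), Thu(w) -> 3 weekdays
Total business days: 35 + 3 = 38

38


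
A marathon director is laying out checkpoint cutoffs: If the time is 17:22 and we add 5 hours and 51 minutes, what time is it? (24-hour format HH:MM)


Start time: 17:22
Adding: 5 hours 51 minutes
Minutes: 22 + 51 = 73
Minute overflow: 73 >= 60, so carry 1 hour, minutes = 13
Hours: 17 + 5 + 1 = 23
Result: 23:13

23:13


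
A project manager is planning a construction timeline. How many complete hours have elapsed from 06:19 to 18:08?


Start: 06:19
End: 18:08
Hour difference: 18 - 6 = 12 hours
Minute difference: 8 - 19 = -11 minutes
Total minutes: 709
Complete hours: 709 / 60 = 11 (remainder 49)

11


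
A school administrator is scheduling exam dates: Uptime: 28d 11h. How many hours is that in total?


Days: 28
Extra hours: 11
Hours per day: 24
Days to hours: 28 x 24 = 672
Total: 672 + 11 = 683

683


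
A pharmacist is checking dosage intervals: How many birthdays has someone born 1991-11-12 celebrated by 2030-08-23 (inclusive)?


Birth: 1991-11-12
Reference: 2030-08-23
Year difference: 2030 - 1991 = 39
Has birthday (11-12) occurred by 08-23? No
Birthday not yet reached this year -> subtract 1
Age in full years: 38

38


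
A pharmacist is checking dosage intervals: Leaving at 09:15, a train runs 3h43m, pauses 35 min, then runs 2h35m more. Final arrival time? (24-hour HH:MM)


Depart: 09:15
Leg 1: +223 min -> 12:58
Layover: +35 min -> 13:33
Leg 2: +155 min -> 16:08
Total travel: 413 minutes = 6h 53m
Arrival: 16:08

16:08


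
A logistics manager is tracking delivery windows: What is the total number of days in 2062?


Year: 2062
Check leap year rules:
Divisible by 4? No
2062 is not a leap year
Days: 365

365


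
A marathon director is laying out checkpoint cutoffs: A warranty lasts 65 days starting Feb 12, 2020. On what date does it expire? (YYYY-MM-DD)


Start: 2020-02-12
Adding 65 days
Days remaining in February: 17
After February: 48 days still to add
March 2020: 31 days, 17 remaining
April 2020 has 30 days, need 17
Result: 2020-04-17

2020-04-17


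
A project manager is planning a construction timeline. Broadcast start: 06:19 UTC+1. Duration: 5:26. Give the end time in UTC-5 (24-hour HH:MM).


Start: 06:19 in UTC+1
Step 1 - add duration:
  minutes: 19 + 26 = 45
  hours: 6 + 5 + 0 = 11
  end in UTC+1: 11:45
Step 2 - convert UTC+1 -> UTC-5:
  offset difference: -5 - (1) = -6 hours
  11 + (-6) = 5 -> mod 24 = 5
Result: 05:45 in UTC-5

05:45


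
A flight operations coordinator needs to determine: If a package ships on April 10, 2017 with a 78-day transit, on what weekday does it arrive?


Start: 2017-04-10 (Monday)
Step 1 - find target date: add 78 days
  2017-04-10 + 78 days = 2017-06-27
Step 2 - day of week:
  78 mod 7 = 1
  Monday + 1 days -> Tuesday
Result: Tuesday (2017-06-27)

Tuesday


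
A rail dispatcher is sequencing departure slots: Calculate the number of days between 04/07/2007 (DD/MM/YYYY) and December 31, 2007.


Start: July 04, 2007
End: December 31, 2007
Days left in July: 27
August: 31
September: 30
October: 31
November: 30
... plus remaining months
Sum of remaining months: 153
Total: 27 + 153 = 180

180


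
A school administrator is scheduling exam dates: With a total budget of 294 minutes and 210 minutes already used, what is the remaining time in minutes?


Total budget: 294 minutes
Time used: 210 minutes
Remaining: 294 - 210 = 84 minutes
Percent used: 71.4%
Percent remaining: 28.6%

84


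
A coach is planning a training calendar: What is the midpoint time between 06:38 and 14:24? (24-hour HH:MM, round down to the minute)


Start time: 06:38 = 398 minutes from midnight
End time: 14:24 = 864 minutes from midnight
Sum: 398 + 864 = 1262
Midpoint: 1262 / 2 = 631 minutes
Convert: 631 / 60 = 10 hours, 31 minutes
Result: 10:31

10:31


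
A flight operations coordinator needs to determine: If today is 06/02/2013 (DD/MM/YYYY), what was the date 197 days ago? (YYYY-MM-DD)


Start: 2013-02-06
Subtracting 197 days
Days already passed in February: 6
After going back through February: 191 more days to subtract
January 2013: 31 days, 160 remaining
December 2012: 31 days, 129 remaining
November 2012: 30 days, 99 remaining
October 2012: 31 days, 68 remaining
Result: 2012-07-24

2012-07-24


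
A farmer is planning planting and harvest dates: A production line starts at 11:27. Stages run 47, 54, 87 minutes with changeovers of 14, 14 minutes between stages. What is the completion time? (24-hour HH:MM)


Start: 11:27 = 687 min from midnight
  after task 1 (47 min): 12:14
  after break (14 min): 12:28
  after task 2 (54 min): 13:22
  after break (14 min): 13:36
  after task 3 (87 min): 15:03
Total elapsed: 216 minutes
End time: 15:03

15:03


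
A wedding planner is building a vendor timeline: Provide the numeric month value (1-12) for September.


Calendar month order:
8. August
9. September <--
10. October
September is month number 9

9


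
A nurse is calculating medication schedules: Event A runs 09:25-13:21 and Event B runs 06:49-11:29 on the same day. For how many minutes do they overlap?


Interval A: [565, 801] minutes from midnight
Interval B: [409, 689] minutes from midnight
Overlap start = max(565, 409) = 565
Overlap end = min(801, 689) = 689
Overlap = 689 - 565 = 124 minutes

124


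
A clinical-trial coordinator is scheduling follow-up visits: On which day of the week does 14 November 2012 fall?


Date: 2012-11-14
January 1, 2012 is a Sunday
Day of year: 319
Offset from Jan 1: 318 days
318 mod 7 = 3
Result: Wednesday

Wednesday


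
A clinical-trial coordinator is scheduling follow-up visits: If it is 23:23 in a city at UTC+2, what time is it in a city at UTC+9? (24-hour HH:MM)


Local time: 23:23 at UTC+2 (offset 2h)
Target zone: UTC+9 (offset 9h)
Difference: 9 - (2) = 7 hours
Calculation: 23 + (7) = 30
Wraparound: (30) mod 24 = 6
Result: 06:23

06:23


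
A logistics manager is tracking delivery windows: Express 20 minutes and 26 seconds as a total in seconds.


Minutes: 20
Seconds: 26
Convert minutes to seconds: 20 x 60 = 1200
Add remaining seconds: 1200 + 26 = 1226

1226


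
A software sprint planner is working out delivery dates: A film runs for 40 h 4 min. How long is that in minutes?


Hours: 40
Minutes: 4
Convert hours to minutes: 40 x 60 = 2400
Add remaining minutes: 2400 + 4 = 2404

2404


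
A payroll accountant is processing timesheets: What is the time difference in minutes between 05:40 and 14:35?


Start time: 05:40 = 340 minutes from midnight
End time: 14:35 = 875 minutes from midnight
Difference: 875 - 340 = 535 minutes
That is 8 hours and 55 minutes

535


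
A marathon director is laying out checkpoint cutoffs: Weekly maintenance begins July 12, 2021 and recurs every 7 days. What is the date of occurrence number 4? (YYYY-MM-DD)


First occurrence: 2021-07-12 (occurrence 1)
Each occurrence is 7 days after the previous.
Occurrence 4 is 3 weeks after the first.
3 weeks = 21 days
2021-07-12 + 21 days = 2021-08-02

2021-08-02


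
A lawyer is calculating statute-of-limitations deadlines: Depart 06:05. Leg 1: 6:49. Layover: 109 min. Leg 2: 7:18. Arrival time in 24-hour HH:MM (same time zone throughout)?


Depart: 06:05
Leg 1: +409 min -> 12:54
Layover: +109 min -> 14:43
Leg 2: +438 min -> 22:01
Total travel: 956 minutes = 15h 56m
Arrival: 22:01

22:01


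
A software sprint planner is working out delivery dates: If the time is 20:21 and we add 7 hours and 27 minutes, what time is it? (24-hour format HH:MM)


Start time: 20:21
Adding: 7 hours 27 minutes
Minutes: 21 + 27 = 48
Hours: 20 + 7 + 0 = 27
Hour wraparound: 27 mod 24 = 3
Result: 03:48

03:48


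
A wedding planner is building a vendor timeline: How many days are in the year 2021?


Year: 2021
Check leap year rules:
Divisible by 4? No
2021 is not a leap year
Days: 365

365


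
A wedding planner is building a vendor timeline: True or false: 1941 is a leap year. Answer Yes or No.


Year: 1941
Divisible by 4? 1941 / 4 = 485.25 -> No
Not divisible by 4, so NOT a leap year

No


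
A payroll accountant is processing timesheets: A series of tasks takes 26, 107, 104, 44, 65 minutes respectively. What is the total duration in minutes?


Durations: 26, 107, 104, 44, 65
Running sum: 26
+ 107 = 133
+ 104 = 237
+ 44 = 281
+ 65 = 346
Total duration: 346 minutes
That is 5 hours and 46 minutes

346
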